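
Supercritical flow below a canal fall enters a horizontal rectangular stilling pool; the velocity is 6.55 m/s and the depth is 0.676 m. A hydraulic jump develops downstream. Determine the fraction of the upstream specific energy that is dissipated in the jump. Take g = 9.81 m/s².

Fr₁ = V₁/√(g·y₁) = 6.55/√(9.81×0.676) = 2.54.
Sequent-depth ratio: y₂/y₁ = ½[√(1 + 8Fr₁²) − 1] = ½[√52.76 − 1] = 3.13.
y₂ = 3.13 × 0.676 = 2.12 m.
E₁ = y₁ + V₁²/2g = 2.86 m. ΔE = (y₂ − y₁)³/(4y₁y₂) = 0.523 m. ΔE/E₁ = 0.523/2.86 = 0.183.

ΔE/E₁ = 0.183 (18.3%)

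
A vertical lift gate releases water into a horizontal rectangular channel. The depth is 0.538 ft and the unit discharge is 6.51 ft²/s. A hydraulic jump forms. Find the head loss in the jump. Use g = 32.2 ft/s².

V₁ = q/y₁ = 6.51/0.538 = 12.1 ft/s. Fr₁ = V₁/√(g·y₁) = 12.1/√(32.2×0.538) = 2.91.
Bélanger equation: y₂/y₁ = ½[√(1 + 8Fr₁²) − 1] = ½[√68.62 − 1] = 3.64.
y₂ = 3.64 × 0.538 = 1.96 ft.
Head loss: ΔE = (y₂ − y₁)³/(4y₁y₂) = (1.96 − 0.538)³/(4×0.538×1.96) = 2.87/4.22 = 0.681 ft.

ΔE = 0.681 ft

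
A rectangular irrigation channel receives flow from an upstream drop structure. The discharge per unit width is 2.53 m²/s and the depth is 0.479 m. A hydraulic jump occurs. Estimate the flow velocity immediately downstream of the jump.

V₁ = q/y₁ = 2.53/0.479 = 5.28 m/s. Fr₁ = V₁/√(g·y₁) = 5.28/√(9.81×0.479) = 2.44.
Sequent-depth ratio: y₂/y₁ = ½[√(1 + 8Fr₁²) − 1] = ½[√48.50 − 1] = 2.98.
y₂ = 2.98 × 0.479 = 1.43 m.
V₂ = q/y₂ = 2.53/1.43 = 1.77 m/s.

V₂ = 1.77 m/s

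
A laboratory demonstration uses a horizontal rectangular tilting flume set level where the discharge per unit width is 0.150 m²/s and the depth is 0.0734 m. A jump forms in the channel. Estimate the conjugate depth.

y₂ = 0.216 m

V₁ = q/y₁ = 0.150/0.0734 = 2.04 m/s. Fr₁ = V₁/√(g·y₁) = 2.04/√(9.81×0.0734) = 2.41.
From the momentum equation for a rectangular channel, y₂/y₁ = ½[√(1 + 8Fr₁²) − 1] = ½[√47.40 − 1] = 2.94.
y₂ = 2.94 × 0.0734 = 0.216 m.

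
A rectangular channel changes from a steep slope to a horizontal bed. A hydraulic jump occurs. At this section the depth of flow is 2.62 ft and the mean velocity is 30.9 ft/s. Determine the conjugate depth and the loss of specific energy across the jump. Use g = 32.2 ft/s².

y₂ = 11.2 ft; ΔE = 5.41 ft

Fr₁ = V₁/√(g·y₁) = 30.9/√(32.2×2.62) = 3.36.
Bélanger equation: y₂/y₁ = ½[√(1 + 8Fr₁²) − 1] = ½[√91.54 − 1] = 4.28.
y₂ = 4.28 × 2.62 = 11.2 ft.
q = V₁·y₁ = 30.9 × 2.62 = 81.0 ft²/s. V₂ = q/y₂ = 81.0/11.2 = 7.21 ft/s. E₁ = y₁ + V₁²/2g = 17.4 ft; E₂ = y₂ + V₂²/2g = 12.0 ft. ΔE = E₁ − E₂ = 5.41 ft.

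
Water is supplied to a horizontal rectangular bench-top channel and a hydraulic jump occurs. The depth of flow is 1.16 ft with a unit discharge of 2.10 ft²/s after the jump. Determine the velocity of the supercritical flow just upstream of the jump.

V₁ = 11.9 ft/s

V₂ = q/y₂ = 2.10/1.16 = 1.81 ft/s; Fr₂ = V₂/√(g·y₂) = 0.296.
From the momentum equation (using Fr₂), y₁/y₂ = ½[√(1 + 8Fr₂²) − 1] = ½[√1.702 − 1] = 0.152.
y₁ = 0.152 × 1.16 = 0.177 ft.
V₁ = q/y₁ = 2.10/0.177 = 11.9 ft/s.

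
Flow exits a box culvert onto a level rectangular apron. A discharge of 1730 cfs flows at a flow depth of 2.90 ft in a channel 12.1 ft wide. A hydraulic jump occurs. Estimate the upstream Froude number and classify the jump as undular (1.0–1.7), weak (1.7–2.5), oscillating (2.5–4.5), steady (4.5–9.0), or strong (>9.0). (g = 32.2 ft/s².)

q = Q/b = 1730/12.1 = 143 ft²/s; V₁ = q/y₁ = 49.3 ft/s. Fr₁ = V₁/√(g·y₁) = 5.10.
Fr₁ = 5.10 lies in the steady range.

Fr₁ = 5.10; steady jump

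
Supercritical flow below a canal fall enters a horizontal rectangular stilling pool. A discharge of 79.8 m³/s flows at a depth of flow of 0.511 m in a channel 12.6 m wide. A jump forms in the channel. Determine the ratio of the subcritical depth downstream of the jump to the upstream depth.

q = Q/b = 79.8/12.6 = 6.33 m²/s; V₁ = q/y₁ = 12.4 m/s. Fr₁ = V₁/√(g·y₁) = 5.54.
Bélanger equation: y₂/y₁ = ½[√(1 + 8Fr₁²) − 1] = ½[√246.1 − 1] = 7.34.

y₂/y₁ = 7.34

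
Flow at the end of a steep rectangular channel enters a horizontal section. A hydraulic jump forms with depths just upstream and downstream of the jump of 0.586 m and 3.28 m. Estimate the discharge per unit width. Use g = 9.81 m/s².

For a rectangular channel the momentum equation gives q² = ½·g·y₁·y₂·(y₁ + y₂) = ½×9.81×0.586×3.28×3.87 = 36.4.
q = √36.4 = 6.04 m²/s.

q = 6.04 m²/s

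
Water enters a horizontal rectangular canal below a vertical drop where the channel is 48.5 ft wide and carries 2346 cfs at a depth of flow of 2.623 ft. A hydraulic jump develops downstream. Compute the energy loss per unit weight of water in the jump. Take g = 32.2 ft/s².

q = Q/b = 2346/48.5 = 48.37 ft²/s; V₁ = q/y₁ = 18.44 ft/s. Fr₁ = V₁/√(g·y₁) = 2.007.
Bélanger equation: y₂/y₁ = ½[√(1 + 8Fr₁²) − 1] = ½[√33.212 − 1] = 2.381.
y₂ = 2.381 × 2.623 = 6.247 ft.
Head loss: ΔE = (y₂ − y₁)³/(4y₁y₂) = (6.247 − 2.623)³/(4×2.623×6.247) = 47.58/65.54 = 0.7260 ft.

ΔE = 0.7260 ft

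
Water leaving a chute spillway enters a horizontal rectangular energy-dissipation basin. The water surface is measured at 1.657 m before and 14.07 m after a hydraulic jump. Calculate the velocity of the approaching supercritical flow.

For a rectangular channel the momentum equation gives q² = ½·g·y₁·y₂·(y₁ + y₂) = ½×9.81×1.657×14.07×15.73 = 1798.
q = √1798 = 42.41 m²/s.
V₁ = q/y₁ = 42.41/1.657 = 25.59 m/s.

V₁ = 25.59 m/s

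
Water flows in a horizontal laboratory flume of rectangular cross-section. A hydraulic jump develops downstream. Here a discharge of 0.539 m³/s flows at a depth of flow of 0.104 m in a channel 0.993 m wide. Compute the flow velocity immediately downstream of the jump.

V₂ = 0.765 m/s

q = Q/b = 0.539/0.993 = 0.543 m²/s; V₁ = q/y₁ = 5.22 m/s. Fr₁ = V₁/√(g·y₁) = 5.17.
Conjugate-depth relation: y₂/y₁ = ½[√(1 + 8Fr₁²) − 1] = ½[√214.6 − 1] = 6.82.
y₂ = 6.82 × 0.104 = 0.710 m.
V₂ = q/y₂ = 0.543/0.710 = 0.765 m/s.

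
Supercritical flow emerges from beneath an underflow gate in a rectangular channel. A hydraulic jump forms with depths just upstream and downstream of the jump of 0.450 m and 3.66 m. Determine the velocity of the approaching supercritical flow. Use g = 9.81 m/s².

For a rectangular channel the momentum equation gives q² = ½·g·y₁·y₂·(y₁ + y₂) = ½×9.81×0.450×3.66×4.11 = 33.2.
q = √33.2 = 5.76 m²/s.
V₁ = q/y₁ = 5.76/0.450 = 12.8 m/s.

V₁ = 12.8 m/s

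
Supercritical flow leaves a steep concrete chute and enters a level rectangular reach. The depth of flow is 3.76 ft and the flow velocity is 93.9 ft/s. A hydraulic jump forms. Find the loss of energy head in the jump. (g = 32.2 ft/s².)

Fr₁ = V₁/√(g·y₁) = 93.9/√(32.2×3.76) = 8.53.
Conjugate-depth relation: y₂/y₁ = ½[√(1 + 8Fr₁²) − 1] = ½[√583.6 − 1] = 11.6.
y₂ = 11.6 × 3.76 = 43.5 ft.
Head loss: ΔE = (y₂ − y₁)³/(4y₁y₂) = (43.5 − 3.76)³/(4×3.76×43.5) = 62936/655 = 96.1 ft.

ΔE = 96.1 ft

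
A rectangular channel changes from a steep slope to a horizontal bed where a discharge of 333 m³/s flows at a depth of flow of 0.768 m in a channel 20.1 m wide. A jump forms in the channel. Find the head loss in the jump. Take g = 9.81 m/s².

q = Q/b = 333/20.1 = 16.6 m²/s; V₁ = q/y₁ = 21.6 m/s. Fr₁ = V₁/√(g·y₁) = 7.86.
By Bélanger, y₂/y₁ = ½[√(1 + 8Fr₁²) − 1] = ½[√495.1 − 1] = 10.6.
y₂ = 10.6 × 0.768 = 8.16 m.
V₂ = q/y₂ = 16.6/8.16 = 2.03 m/s. E₁ = y₁ + V₁²/2g = 24.5 m; E₂ = y₂ + V₂²/2g = 8.37 m. ΔE = E₁ − E₂ = 16.1 m.

ΔE = 16.1 m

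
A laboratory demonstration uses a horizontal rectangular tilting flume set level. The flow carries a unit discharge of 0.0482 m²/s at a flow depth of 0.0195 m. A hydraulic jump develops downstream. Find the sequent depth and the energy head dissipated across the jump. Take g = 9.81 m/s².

V₁ = q/y₁ = 0.0482/0.0195 = 2.47 m/s. Fr₁ = V₁/√(g·y₁) = 2.47/√(9.81×0.0195) = 5.65.
Bélanger equation: y₂/y₁ = ½[√(1 + 8Fr₁²) − 1] = ½[√256.5 − 1] = 7.51.
y₂ = 7.51 × 0.0195 = 0.146 m.
Head loss: ΔE = (y₂ − y₁)³/(4y₁y₂) = (0.146 − 0.0195)³/(4×0.0195×0.146) = 0.00204/0.0114 = 0.179 m.

y₂ = 0.146 m; ΔE = 0.179 m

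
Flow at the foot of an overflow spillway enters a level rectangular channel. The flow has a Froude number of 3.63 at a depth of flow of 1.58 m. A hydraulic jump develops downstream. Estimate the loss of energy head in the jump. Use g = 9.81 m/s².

ΔE = 4.15 m

Fr₁ = 3.63 (given).
From the momentum equation for a rectangular channel, y₂/y₁ = ½[√(1 + 8Fr₁²) − 1] = ½[√106.4 − 1] = 4.66.
y₂ = 4.66 × 1.58 = 7.36 m.
Head loss: ΔE = (y₂ − y₁)³/(4y₁y₂) = (7.36 − 1.58)³/(4×1.58×7.36) = 193/46.5 = 4.15 m.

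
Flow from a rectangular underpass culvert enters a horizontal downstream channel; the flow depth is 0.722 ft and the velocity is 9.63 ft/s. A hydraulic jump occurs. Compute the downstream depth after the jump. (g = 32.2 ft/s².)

Fr₁ = V₁/√(g·y₁) = 9.63/√(32.2×0.722) = 2.00.
By Bélanger, y₂/y₁ = ½[√(1 + 8Fr₁²) − 1] = ½[√32.91 − 1] = 2.37.
y₂ = 2.37 × 0.722 = 1.71 ft.

y₂ = 1.71 ft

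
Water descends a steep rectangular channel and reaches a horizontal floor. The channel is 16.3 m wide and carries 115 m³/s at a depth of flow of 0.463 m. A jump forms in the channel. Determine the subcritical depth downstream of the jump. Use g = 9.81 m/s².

q = Q/b = 115/16.3 = 7.06 m²/s; V₁ = q/y₁ = 15.2 m/s. Fr₁ = V₁/√(g·y₁) = 7.15.
Bélanger equation: y₂/y₁ = ½[√(1 + 8Fr₁²) − 1] = ½[√410.0 − 1] = 9.62.
y₂ = 9.62 × 0.463 = 4.46 m.

y₂ = 4.46 m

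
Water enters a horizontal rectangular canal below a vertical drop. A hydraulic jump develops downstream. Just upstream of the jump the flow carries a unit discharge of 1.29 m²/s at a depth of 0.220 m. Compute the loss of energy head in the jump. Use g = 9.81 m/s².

V₁ = q/y₁ = 1.29/0.220 = 5.86 m/s. Fr₁ = V₁/√(g·y₁) = 5.86/√(9.81×0.220) = 3.99.
From the momentum equation for a rectangular channel, y₂/y₁ = ½[√(1 + 8Fr₁²) − 1] = ½[√128.4 − 1] = 5.17.
y₂ = 5.17 × 0.220 = 1.14 m.
V₂ = q/y₂ = 1.29/1.14 = 1.13 m/s. E₁ = y₁ + V₁²/2g = 1.97 m; E₂ = y₂ + V₂²/2g = 1.20 m. ΔE = E₁ − E₂ = 0.770 m.

ΔE = 0.770 m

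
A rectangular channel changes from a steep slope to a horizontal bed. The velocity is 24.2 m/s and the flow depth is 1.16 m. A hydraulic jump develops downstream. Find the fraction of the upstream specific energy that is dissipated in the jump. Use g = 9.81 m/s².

Fr₁ = V₁/√(g·y₁) = 24.2/√(9.81×1.16) = 7.17.
Sequent-depth ratio: y₂/y₁ = ½[√(1 + 8Fr₁²) − 1] = ½[√412.7 − 1] = 9.66.
y₂ = 9.66 × 1.16 = 11.2 m.
E₁ = y₁ + V₁²/2g = 31.0 m. ΔE = (y₂ − y₁)³/(4y₁y₂) = 19.5 m. ΔE/E₁ = 19.5/31.0 = 0.628.

ΔE/E₁ = 0.628 (62.8%)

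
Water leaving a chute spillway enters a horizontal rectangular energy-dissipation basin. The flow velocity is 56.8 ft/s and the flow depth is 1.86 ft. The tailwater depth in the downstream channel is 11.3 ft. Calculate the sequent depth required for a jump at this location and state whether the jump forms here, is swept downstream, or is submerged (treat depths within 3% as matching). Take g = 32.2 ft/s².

y₂ = 18.4 ft; the jump is swept downstream

Fr₁ = V₁/√(g·y₁) = 56.8/√(32.2×1.86) = 7.34.
From the momentum equation for a rectangular channel, y₂/y₁ = ½[√(1 + 8Fr₁²) − 1] = ½[√431.9 − 1] = 9.89.
y₂ = 9.89 × 1.86 = 18.4 ft.
Tailwater y_tw = 11.3 ft: y_tw < y₂, so the jump is swept downstream.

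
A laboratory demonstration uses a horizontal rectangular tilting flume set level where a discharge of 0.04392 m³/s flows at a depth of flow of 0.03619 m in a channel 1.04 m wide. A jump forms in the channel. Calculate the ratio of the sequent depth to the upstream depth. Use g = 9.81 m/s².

q = Q/b = 0.04392/1.04 = 0.04223 m²/s; V₁ = q/y₁ = 1.167 m/s. Fr₁ = V₁/√(g·y₁) = 1.958.
Conjugate-depth relation: y₂/y₁ = ½[√(1 + 8Fr₁²) − 1] = ½[√31.684 − 1] = 2.314.

y₂/y₁ = 2.314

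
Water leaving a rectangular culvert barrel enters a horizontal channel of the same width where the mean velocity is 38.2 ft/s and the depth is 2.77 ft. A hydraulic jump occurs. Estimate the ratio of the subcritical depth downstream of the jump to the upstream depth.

y₂/y₁ = 5.24

Fr₁ = V₁/√(g·y₁) = 38.2/√(32.2×2.77) = 4.04.
From the momentum equation for a rectangular channel, y₂/y₁ = ½[√(1 + 8Fr₁²) − 1] = ½[√131.9 − 1] = 5.24.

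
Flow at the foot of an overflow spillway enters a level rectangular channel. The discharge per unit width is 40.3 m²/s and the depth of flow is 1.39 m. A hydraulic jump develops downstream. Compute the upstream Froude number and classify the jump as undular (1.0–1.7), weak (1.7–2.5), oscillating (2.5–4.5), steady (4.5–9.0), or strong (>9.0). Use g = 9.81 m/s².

Fr₁ = 7.85; steady jump

V₁ = q/y₁ = 40.3/1.39 = 29.0 m/s. Fr₁ = V₁/√(g·y₁) = 29.0/√(9.81×1.39) = 7.85.
Fr₁ = 7.85 lies in the steady range.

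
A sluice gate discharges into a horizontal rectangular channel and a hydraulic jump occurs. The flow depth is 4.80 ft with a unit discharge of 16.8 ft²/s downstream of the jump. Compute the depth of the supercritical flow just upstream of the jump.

y₁ = 0.668 ft

V₂ = q/y₂ = 16.8/4.80 = 3.50 ft/s; Fr₂ = V₂/√(g·y₂) = 0.282.
Applying the sequent-depth relation in reverse, y₁/y₂ = ½[√(1 + 8Fr₂²) − 1] = ½[√1.634 − 1] = 0.139.
y₁ = 0.139 × 4.80 = 0.668 ft.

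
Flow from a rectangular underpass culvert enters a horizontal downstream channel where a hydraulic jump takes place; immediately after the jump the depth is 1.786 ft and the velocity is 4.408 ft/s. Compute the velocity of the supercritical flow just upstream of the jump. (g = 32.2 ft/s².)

Fr₂ = V₂/√(g·y₂) = 4.408/√(32.2×1.786) = 0.5813.
Applying the sequent-depth relation in reverse, y₁/y₂ = ½[√(1 + 8Fr₂²) − 1] = ½[√3.7029 − 1] = 0.4622.
y₁ = 0.4622 × 1.786 = 0.8254 ft.
V₁ = q/y₁ = 7.873/0.8254 = 9.538 ft/s.

V₁ = 9.538 ft/s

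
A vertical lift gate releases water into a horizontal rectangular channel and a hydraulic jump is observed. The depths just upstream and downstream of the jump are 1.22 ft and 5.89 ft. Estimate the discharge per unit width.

For a rectangular channel the momentum equation gives q² = ½·g·y₁·y₂·(y₁ + y₂) = ½×32.2×1.22×5.89×7.11 = 823.
q = √823 = 28.7 ft²/s.

q = 28.7 ft²/s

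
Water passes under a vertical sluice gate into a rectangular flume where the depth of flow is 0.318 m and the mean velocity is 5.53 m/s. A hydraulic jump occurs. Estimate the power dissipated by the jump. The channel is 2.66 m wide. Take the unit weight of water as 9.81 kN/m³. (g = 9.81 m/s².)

P = 23.8 kW

Fr₁ = V₁/√(g·y₁) = 5.53/√(9.81×0.318) = 3.13.
From the momentum equation for a rectangular channel, y₂/y₁ = ½[√(1 + 8Fr₁²) − 1] = ½[√79.42 − 1] = 3.96.
y₂ = 3.96 × 0.318 = 1.26 m.
q = V₁·y₁ = 5.53 × 0.318 = 1.76 m²/s. V₂ = q/y₂ = 1.76/1.26 = 1.40 m/s. E₁ = y₁ + V₁²/2g = 1.88 m; E₂ = y₂ + V₂²/2g = 1.36 m. ΔE = E₁ − E₂ = 0.519 m.
Q = q·b = 1.76 × 2.66 = 4.68 m³/s. P = γ·Q·ΔE = 9.81 × 4.68 × 0.519 = 23.8 kW.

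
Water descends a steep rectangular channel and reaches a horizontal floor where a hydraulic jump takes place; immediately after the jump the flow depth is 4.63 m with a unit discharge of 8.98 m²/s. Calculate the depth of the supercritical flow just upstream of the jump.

V₂ = q/y₂ = 8.98/4.63 = 1.94 m/s; Fr₂ = V₂/√(g·y₂) = 0.288.
Since the conjugate-depth ratio holds either way, y₁/y₂ = ½[√(1 + 8Fr₂²) − 1] = ½[√1.663 − 1] = 0.145.
y₁ = 0.145 × 4.63 = 0.670 m.

y₁ = 0.670 m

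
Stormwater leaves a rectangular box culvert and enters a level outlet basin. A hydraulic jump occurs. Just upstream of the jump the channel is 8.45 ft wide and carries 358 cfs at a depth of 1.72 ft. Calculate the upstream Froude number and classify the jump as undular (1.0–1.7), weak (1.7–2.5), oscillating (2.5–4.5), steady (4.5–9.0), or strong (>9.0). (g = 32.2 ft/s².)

Fr₁ = 3.31; oscillating jump

q = Q/b = 358/8.45 = 42.4 ft²/s; V₁ = q/y₁ = 24.6 ft/s. Fr₁ = V₁/√(g·y₁) = 3.31.
Fr₁ = 3.31 lies in the oscillating range.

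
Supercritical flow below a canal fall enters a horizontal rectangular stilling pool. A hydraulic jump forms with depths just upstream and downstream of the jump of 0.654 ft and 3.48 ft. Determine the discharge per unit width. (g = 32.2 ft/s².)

For a rectangular channel the momentum equation gives q² = ½·g·y₁·y₂·(y₁ + y₂) = ½×32.2×0.654×3.48×4.13 = 151.
q = √151 = 12.3 ft²/s.

q = 12.3 ft²/s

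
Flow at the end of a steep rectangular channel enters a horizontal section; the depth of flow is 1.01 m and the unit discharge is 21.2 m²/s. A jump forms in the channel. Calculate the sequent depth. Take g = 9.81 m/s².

y₂ = 9.03 m

V₁ = q/y₁ = 21.2/1.01 = 21.0 m/s. Fr₁ = V₁/√(g·y₁) = 21.0/√(9.81×1.01) = 6.67.
From the momentum equation for a rectangular channel, y₂/y₁ = ½[√(1 + 8Fr₁²) − 1] = ½[√356.7 − 1] = 8.94.
y₂ = 8.94 × 1.01 = 9.03 m.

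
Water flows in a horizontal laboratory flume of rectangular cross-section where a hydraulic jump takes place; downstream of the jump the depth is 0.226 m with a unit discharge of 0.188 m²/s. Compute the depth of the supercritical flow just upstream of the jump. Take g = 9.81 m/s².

V₂ = q/y₂ = 0.188/0.226 = 0.832 m/s; Fr₂ = V₂/√(g·y₂) = 0.559.
Applying the sequent-depth relation in reverse, y₁/y₂ = ½[√(1 + 8Fr₂²) − 1] = ½[√3.497 − 1] = 0.435.
y₁ = 0.435 × 0.226 = 0.0983 m.

y₁ = 0.0983 m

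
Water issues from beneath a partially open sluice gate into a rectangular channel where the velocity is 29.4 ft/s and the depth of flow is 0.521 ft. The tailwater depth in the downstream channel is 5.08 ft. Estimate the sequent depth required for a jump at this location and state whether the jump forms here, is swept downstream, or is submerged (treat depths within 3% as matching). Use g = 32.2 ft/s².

y₂ = 5.03 ft; the jump forms here

Fr₁ = V₁/√(g·y₁) = 29.4/√(32.2×0.521) = 7.18.
Sequent-depth ratio: y₂/y₁ = ½[√(1 + 8Fr₁²) − 1] = ½[√413.2 − 1] = 9.66.
y₂ = 9.66 × 0.521 = 5.03 ft.
Tailwater y_tw = 5.08 ft: y_tw ≈ y₂, so the jump forms here.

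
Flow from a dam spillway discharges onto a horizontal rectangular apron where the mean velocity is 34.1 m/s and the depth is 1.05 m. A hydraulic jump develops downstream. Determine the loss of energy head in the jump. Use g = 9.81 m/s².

ΔE = 44.8 m

Fr₁ = V₁/√(g·y₁) = 34.1/√(9.81×1.05) = 10.6.
From the momentum equation for a rectangular channel, y₂/y₁ = ½[√(1 + 8Fr₁²) − 1] = ½[√904.1 − 1] = 14.5.
y₂ = 14.5 × 1.05 = 15.3 m.
Head loss: ΔE = (y₂ − y₁)³/(4y₁y₂) = (15.3 − 1.05)³/(4×1.05×15.3) = 2870/64.1 = 44.8 m.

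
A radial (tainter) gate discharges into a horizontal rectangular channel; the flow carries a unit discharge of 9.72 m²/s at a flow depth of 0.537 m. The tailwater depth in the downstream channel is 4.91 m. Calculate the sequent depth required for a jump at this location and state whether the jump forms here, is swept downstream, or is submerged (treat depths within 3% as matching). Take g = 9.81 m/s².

V₁ = q/y₁ = 9.72/0.537 = 18.1 m/s. Fr₁ = V₁/√(g·y₁) = 18.1/√(9.81×0.537) = 7.89.
Conjugate-depth relation: y₂/y₁ = ½[√(1 + 8Fr₁²) − 1] = ½[√498.5 − 1] = 10.7.
y₂ = 10.7 × 0.537 = 5.73 m.
Tailwater y_tw = 4.91 m: y_tw < y₂, so the jump is swept downstream.

y₂ = 5.73 m; the jump is swept downstream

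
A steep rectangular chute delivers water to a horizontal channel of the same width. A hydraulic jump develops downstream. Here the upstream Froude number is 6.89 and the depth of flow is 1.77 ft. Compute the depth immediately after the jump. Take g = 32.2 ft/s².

y₂ = 16.4 ft

Fr₁ = 6.89 (given).
Conjugate-depth relation: y₂/y₁ = ½[√(1 + 8Fr₁²) − 1] = ½[√380.8 − 1] = 9.26.
y₂ = 9.26 × 1.77 = 16.4 ft.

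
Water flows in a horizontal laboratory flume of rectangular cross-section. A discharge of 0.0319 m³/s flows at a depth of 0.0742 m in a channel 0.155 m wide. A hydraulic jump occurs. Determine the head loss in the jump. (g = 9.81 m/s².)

q = Q/b = 0.0319/0.155 = 0.206 m²/s; V₁ = q/y₁ = 2.77 m/s. Fr₁ = V₁/√(g·y₁) = 3.25.
From the momentum equation for a rectangular channel, y₂/y₁ = ½[√(1 + 8Fr₁²) − 1] = ½[√85.55 − 1] = 4.12.
y₂ = 4.12 × 0.0742 = 0.306 m.
V₂ = q/y₂ = 0.206/0.306 = 0.672 m/s. E₁ = y₁ + V₁²/2g = 0.466 m; E₂ = y₂ + V₂²/2g = 0.329 m. ΔE = E₁ − E₂ = 0.137 m.

ΔE = 0.137 m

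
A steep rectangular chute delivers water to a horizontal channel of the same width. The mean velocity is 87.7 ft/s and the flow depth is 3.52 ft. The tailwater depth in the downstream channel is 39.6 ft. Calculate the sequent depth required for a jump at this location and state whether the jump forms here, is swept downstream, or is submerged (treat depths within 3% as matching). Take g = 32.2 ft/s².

y₂ = 39.3 ft; the jump forms here

Fr₁ = V₁/√(g·y₁) = 87.7/√(32.2×3.52) = 8.24.
Bélanger equation: y₂/y₁ = ½[√(1 + 8Fr₁²) − 1] = ½[√543.9 − 1] = 11.2.
y₂ = 11.2 × 3.52 = 39.3 ft.
Tailwater y_tw = 39.6 ft: y_tw ≈ y₂, so the jump forms here.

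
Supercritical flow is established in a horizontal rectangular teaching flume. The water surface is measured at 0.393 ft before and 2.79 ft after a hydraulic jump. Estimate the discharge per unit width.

For a rectangular channel the momentum equation gives q² = ½·g·y₁·y₂·(y₁ + y₂) = ½×32.2×0.393×2.79×3.18 = 56.2.
q = √56.2 = 7.50 ft²/s.

q = 7.50 ft²/s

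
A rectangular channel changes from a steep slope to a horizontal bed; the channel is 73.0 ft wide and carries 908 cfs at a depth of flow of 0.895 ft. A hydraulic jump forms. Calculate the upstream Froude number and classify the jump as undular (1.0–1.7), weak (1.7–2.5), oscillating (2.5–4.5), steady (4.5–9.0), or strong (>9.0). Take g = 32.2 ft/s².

q = Q/b = 908/73.0 = 12.4 ft²/s; V₁ = q/y₁ = 13.9 ft/s. Fr₁ = V₁/√(g·y₁) = 2.59.
Fr₁ = 2.59 lies in the oscillating range.

Fr₁ = 2.59; oscillating jump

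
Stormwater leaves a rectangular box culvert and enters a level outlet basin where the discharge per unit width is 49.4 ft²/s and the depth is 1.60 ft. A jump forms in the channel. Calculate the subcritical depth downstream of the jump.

V₁ = q/y₁ = 49.4/1.60 = 30.9 ft/s. Fr₁ = V₁/√(g·y₁) = 30.9/√(32.2×1.60) = 4.30.
Conjugate-depth relation: y₂/y₁ = ½[√(1 + 8Fr₁²) − 1] = ½[√149.0 − 1] = 5.60.
y₂ = 5.60 × 1.60 = 8.97 ft.

y₂ = 8.97 ft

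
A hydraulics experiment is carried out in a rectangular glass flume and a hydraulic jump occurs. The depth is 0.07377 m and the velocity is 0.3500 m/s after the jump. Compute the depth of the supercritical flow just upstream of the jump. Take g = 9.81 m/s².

Fr₂ = V₂/√(g·y₂) = 0.3500/√(9.81×0.07377) = 0.4114.
The Bélanger relation is symmetric: y₁/y₂ = ½[√(1 + 8Fr₂²) − 1] = ½[√2.3542 − 1] = 0.2672.
y₁ = 0.2672 × 0.07377 = 0.01971 m.

y₁ = 0.01971 m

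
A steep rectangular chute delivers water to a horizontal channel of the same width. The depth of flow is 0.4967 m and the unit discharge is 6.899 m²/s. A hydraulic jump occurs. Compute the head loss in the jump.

V₁ = q/y₁ = 6.899/0.4967 = 13.89 m/s. Fr₁ = V₁/√(g·y₁) = 13.89/√(9.81×0.4967) = 6.292.
Conjugate-depth relation: y₂/y₁ = ½[√(1 + 8Fr₁²) − 1] = ½[√317.75 − 1] = 8.413.
y₂ = 8.413 × 0.4967 = 4.179 m.
Head loss: ΔE = (y₂ − y₁)³/(4y₁y₂) = (4.179 − 0.4967)³/(4×0.4967×4.179) = 49.91/8.302 = 6.012 m.

ΔE = 6.012 m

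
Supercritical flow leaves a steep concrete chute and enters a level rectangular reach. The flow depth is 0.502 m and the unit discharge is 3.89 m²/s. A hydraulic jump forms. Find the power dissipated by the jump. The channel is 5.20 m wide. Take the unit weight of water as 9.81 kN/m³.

V₁ = q/y₁ = 3.89/0.502 = 7.75 m/s. Fr₁ = V₁/√(g·y₁) = 7.75/√(9.81×0.502) = 3.49.
Sequent-depth ratio: y₂/y₁ = ½[√(1 + 8Fr₁²) − 1] = ½[√98.55 − 1] = 4.46.
y₂ = 4.46 × 0.502 = 2.24 m.
Head loss: ΔE = (y₂ − y₁)³/(4y₁y₂) = (2.24 − 0.502)³/(4×0.502×2.24) = 5.26/4.50 = 1.17 m.
Q = q·b = 3.89 × 5.20 = 20.2 m³/s. P = γ·Q·ΔE = 9.81 × 20.2 × 1.17 = 232 kW.

P = 232 kW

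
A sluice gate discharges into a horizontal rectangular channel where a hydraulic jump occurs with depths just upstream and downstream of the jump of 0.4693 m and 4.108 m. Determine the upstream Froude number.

Fr₁ = 6.534

For a rectangular channel the momentum equation gives q² = ½·g·y₁·y₂·(y₁ + y₂) = ½×9.81×0.4693×4.108×4.577 = 43.28.
q = √43.28 = 6.579 m²/s.
V₁ = q/y₁ = 14.02 m/s; Fr₁ = V₁/√(g·y₁) = 6.534.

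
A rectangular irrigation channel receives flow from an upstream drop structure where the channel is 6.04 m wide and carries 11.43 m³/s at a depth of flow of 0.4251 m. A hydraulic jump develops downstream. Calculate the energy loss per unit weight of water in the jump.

ΔE = 0.1733 m

q = Q/b = 11.43/6.04 = 1.892 m²/s; V₁ = q/y₁ = 4.452 m/s. Fr₁ = V₁/√(g·y₁) = 2.180.
By Bélanger, y₂/y₁ = ½[√(1 + 8Fr₁²) − 1] = ½[√39.016 − 1] = 2.623.
y₂ = 2.623 × 0.4251 = 1.115 m.
Head loss: ΔE = (y₂ − y₁)³/(4y₁y₂) = (1.115 − 0.4251)³/(4×0.4251×1.115) = 0.3285/1.896 = 0.1733 m.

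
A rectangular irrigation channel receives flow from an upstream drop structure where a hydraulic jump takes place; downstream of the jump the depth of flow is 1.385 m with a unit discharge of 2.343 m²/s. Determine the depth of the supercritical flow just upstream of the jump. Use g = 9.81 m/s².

y₁ = 0.4422 m

V₂ = q/y₂ = 2.343/1.385 = 1.692 m/s; Fr₂ = V₂/√(g·y₂) = 0.4589.
Applying the sequent-depth relation in reverse, y₁/y₂ = ½[√(1 + 8Fr₂²) − 1] = ½[√2.6851 − 1] = 0.3193.
y₁ = 0.3193 × 1.385 = 0.4422 m.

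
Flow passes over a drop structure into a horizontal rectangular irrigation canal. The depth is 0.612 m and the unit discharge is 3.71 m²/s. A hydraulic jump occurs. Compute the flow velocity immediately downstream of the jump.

V₁ = q/y₁ = 3.71/0.612 = 6.06 m/s. Fr₁ = V₁/√(g·y₁) = 6.06/√(9.81×0.612) = 2.47.
Conjugate-depth relation: y₂/y₁ = ½[√(1 + 8Fr₁²) − 1] = ½[√49.97 − 1] = 3.03.
y₂ = 3.03 × 0.612 = 1.86 m.
V₂ = q/y₂ = 3.71/1.86 = 2.00 m/s.

V₂ = 2.00 m/s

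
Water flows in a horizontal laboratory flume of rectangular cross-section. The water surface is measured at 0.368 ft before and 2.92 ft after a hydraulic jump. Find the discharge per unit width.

For a rectangular channel the momentum equation gives q² = ½·g·y₁·y₂·(y₁ + y₂) = ½×32.2×0.368×2.92×3.29 = 56.9.
q = √56.9 = 7.54 ft²/s.

q = 7.54 ft²/s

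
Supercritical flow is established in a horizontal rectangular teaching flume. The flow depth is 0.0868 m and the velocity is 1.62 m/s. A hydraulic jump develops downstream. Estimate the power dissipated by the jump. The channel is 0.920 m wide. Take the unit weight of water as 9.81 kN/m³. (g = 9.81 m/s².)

Fr₁ = V₁/√(g·y₁) = 1.62/√(9.81×0.0868) = 1.76.
By Bélanger, y₂/y₁ = ½[√(1 + 8Fr₁²) − 1] = ½[√25.66 − 1] = 2.03.
y₂ = 2.03 × 0.0868 = 0.176 m.
q = V₁·y₁ = 1.62 × 0.0868 = 0.141 m²/s. V₂ = q/y₂ = 0.141/0.176 = 0.797 m/s. E₁ = y₁ + V₁²/2g = 0.221 m; E₂ = y₂ + V₂²/2g = 0.209 m. ΔE = E₁ − E₂ = 0.0118 m.
Q = q·b = 0.141 × 0.920 = 0.129 m³/s. P = γ·Q·ΔE = 9.81 × 0.129 × 0.0118 = 0.0149 kW.

P = 0.0149 kW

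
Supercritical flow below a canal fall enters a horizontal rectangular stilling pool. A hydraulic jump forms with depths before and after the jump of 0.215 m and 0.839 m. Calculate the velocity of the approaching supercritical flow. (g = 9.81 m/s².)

For a rectangular channel the momentum equation gives q² = ½·g·y₁·y₂·(y₁ + y₂) = ½×9.81×0.215×0.839×1.05 = 0.933.
q = √0.933 = 0.966 m²/s.
V₁ = q/y₁ = 0.966/0.215 = 4.49 m/s.

V₁ = 4.49 m/s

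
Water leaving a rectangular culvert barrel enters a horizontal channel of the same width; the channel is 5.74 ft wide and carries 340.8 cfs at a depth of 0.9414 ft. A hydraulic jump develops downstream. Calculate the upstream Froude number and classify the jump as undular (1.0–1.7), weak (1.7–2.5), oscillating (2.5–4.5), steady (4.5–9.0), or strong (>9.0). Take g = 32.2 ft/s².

Fr₁ = 11.46; strong jump

q = Q/b = 340.8/5.74 = 59.37 ft²/s; V₁ = q/y₁ = 63.07 ft/s. Fr₁ = V₁/√(g·y₁) = 11.46.
Fr₁ = 11.46 lies in the strong range.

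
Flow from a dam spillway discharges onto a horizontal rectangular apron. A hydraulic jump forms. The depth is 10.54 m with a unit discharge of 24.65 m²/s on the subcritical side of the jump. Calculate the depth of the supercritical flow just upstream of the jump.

V₂ = q/y₂ = 24.65/10.54 = 2.339 m/s; Fr₂ = V₂/√(g·y₂) = 0.2300.
Applying the sequent-depth relation in reverse, y₁/y₂ = ½[√(1 + 8Fr₂²) − 1] = ½[√1.4232 − 1] = 0.09649.
y₁ = 0.09649 × 10.54 = 1.017 m.

y₁ = 1.017 m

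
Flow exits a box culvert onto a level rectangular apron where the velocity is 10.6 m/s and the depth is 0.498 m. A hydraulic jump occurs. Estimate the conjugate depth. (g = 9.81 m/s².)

y₂ = 3.14 m

Fr₁ = V₁/√(g·y₁) = 10.6/√(9.81×0.498) = 4.80.
Sequent-depth ratio: y₂/y₁ = ½[√(1 + 8Fr₁²) − 1] = ½[√185.0 − 1] = 6.30.
y₂ = 6.30 × 0.498 = 3.14 m.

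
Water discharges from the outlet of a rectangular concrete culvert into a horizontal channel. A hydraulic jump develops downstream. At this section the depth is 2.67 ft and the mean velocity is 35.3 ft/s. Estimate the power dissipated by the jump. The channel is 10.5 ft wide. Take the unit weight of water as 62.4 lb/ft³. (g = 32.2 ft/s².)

P = 911 hp

Fr₁ = V₁/√(g·y₁) = 35.3/√(32.2×2.67) = 3.81.
Sequent-depth ratio: y₂/y₁ = ½[√(1 + 8Fr₁²) − 1] = ½[√117.0 − 1] = 4.91.
y₂ = 4.91 × 2.67 = 13.1 ft.
Head loss: ΔE = (y₂ − y₁)³/(4y₁y₂) = (13.1 − 2.67)³/(4×2.67×13.1) = 1135/140 = 8.11 ft.
q = V₁·y₁ = 35.3 × 2.67 = 94.3 ft²/s. Q = q·b = 94.3 × 10.5 = 990 cfs. P = γ·Q·ΔE/550 = 62.4 × 990 × 8.11 / 550 = 911 hp.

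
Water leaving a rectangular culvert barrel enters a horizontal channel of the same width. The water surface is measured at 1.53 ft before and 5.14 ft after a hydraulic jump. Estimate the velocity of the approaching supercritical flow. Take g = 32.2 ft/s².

For a rectangular channel the momentum equation gives q² = ½·g·y₁·y₂·(y₁ + y₂) = ½×32.2×1.53×5.14×6.67 = 845.
q = √845 = 29.1 ft²/s.
V₁ = q/y₁ = 29.1/1.53 = 19.0 ft/s.

V₁ = 19.0 ft/s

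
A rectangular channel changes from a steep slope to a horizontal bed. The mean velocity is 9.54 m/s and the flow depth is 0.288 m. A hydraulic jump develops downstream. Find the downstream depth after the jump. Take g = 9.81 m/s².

y₂ = 2.17 m

Fr₁ = V₁/√(g·y₁) = 9.54/√(9.81×0.288) = 5.68.
Conjugate-depth relation: y₂/y₁ = ½[√(1 + 8Fr₁²) − 1] = ½[√258.7 − 1] = 7.54.
y₂ = 7.54 × 0.288 = 2.17 m.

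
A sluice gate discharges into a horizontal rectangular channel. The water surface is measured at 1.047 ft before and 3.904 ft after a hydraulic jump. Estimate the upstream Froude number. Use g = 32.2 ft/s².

For a rectangular channel the momentum equation gives q² = ½·g·y₁·y₂·(y₁ + y₂) = ½×32.2×1.047×3.904×4.951 = 325.8.
q = √325.8 = 18.05 ft²/s.
V₁ = q/y₁ = 17.24 ft/s; Fr₁ = V₁/√(g·y₁) = 2.969.

Fr₁ = 2.969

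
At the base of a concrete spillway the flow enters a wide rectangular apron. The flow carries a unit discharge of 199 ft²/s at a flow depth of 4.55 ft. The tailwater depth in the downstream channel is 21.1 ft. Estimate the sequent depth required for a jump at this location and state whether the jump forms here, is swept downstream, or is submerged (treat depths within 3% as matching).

y₂ = 21.1 ft; the jump forms here

V₁ = q/y₁ = 199/4.55 = 43.7 ft/s. Fr₁ = V₁/√(g·y₁) = 43.7/√(32.2×4.55) = 3.61.
From the momentum equation for a rectangular channel, y₂/y₁ = ½[√(1 + 8Fr₁²) − 1] = ½[√105.4 − 1] = 4.63.
y₂ = 4.63 × 4.55 = 21.1 ft.
Tailwater y_tw = 21.1 ft: y_tw ≈ y₂, so the jump forms here.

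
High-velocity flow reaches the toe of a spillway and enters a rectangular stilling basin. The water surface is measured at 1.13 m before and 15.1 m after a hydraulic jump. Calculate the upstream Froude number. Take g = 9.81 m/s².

For a rectangular channel the momentum equation gives q² = ½·g·y₁·y₂·(y₁ + y₂) = ½×9.81×1.13×15.1×16.2 = 1358.
q = √1358 = 36.9 m²/s.
V₁ = q/y₁ = 32.6 m/s; Fr₁ = V₁/√(g·y₁) = 9.80.

Fr₁ = 9.80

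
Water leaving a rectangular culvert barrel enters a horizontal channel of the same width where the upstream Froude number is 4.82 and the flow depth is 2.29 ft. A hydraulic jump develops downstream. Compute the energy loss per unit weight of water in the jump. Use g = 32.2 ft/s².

Fr₁ = 4.82 (given).
Bélanger equation: y₂/y₁ = ½[√(1 + 8Fr₁²) − 1] = ½[√186.9 − 1] = 6.33.
y₂ = 6.33 × 2.29 = 14.5 ft.
V₁ = Fr₁·√(g·y₁) = 4.82×√(32.2×2.29) = 41.4 ft/s; q = V₁·y₁ = 94.8 ft²/s. V₂ = q/y₂ = 94.8/14.5 = 6.53 ft/s. E₁ = y₁ + V₁²/2g = 28.9 ft; E₂ = y₂ + V₂²/2g = 15.2 ft. ΔE = E₁ − E₂ = 13.7 ft.

ΔE = 13.7 ft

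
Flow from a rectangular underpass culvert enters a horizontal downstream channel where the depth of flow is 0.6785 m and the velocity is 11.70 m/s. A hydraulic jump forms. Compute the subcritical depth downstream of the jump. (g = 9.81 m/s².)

Fr₁ = V₁/√(g·y₁) = 11.70/√(9.81×0.6785) = 4.535.
Sequent-depth ratio: y₂/y₁ = ½[√(1 + 8Fr₁²) − 1] = ½[√165.53 − 1] = 5.933.
y₂ = 5.933 × 0.6785 = 4.025 m.

y₂ = 4.025 m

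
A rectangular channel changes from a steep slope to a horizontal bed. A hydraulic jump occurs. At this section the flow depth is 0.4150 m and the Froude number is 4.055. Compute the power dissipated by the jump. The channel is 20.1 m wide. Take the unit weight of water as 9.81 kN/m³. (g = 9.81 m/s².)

Fr₁ = 4.055 (given).
By Bélanger, y₂/y₁ = ½[√(1 + 8Fr₁²) − 1] = ½[√132.54 − 1] = 5.256.
y₂ = 5.256 × 0.4150 = 2.181 m.
V₁ = Fr₁·√(g·y₁) = 4.055×√(9.81×0.4150) = 8.182 m/s; q = V₁·y₁ = 3.395 m²/s. V₂ = q/y₂ = 3.395/2.181 = 1.557 m/s. E₁ = y₁ + V₁²/2g = 3.827 m; E₂ = y₂ + V₂²/2g = 2.305 m. ΔE = E₁ − E₂ = 1.522 m.
Q = q·b = 3.395 × 20.1 = 68.25 m³/s. P = γ·Q·ΔE = 9.81 × 68.25 × 1.522 = 1019 kW.

P = 1019 kW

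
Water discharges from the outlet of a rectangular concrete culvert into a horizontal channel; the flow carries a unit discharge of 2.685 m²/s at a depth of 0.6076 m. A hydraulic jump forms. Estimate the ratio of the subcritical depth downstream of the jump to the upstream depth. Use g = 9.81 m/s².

y₂/y₁ = 2.108

V₁ = q/y₁ = 2.685/0.6076 = 4.419 m/s. Fr₁ = V₁/√(g·y₁) = 4.419/√(9.81×0.6076) = 1.810.
From the momentum equation for a rectangular channel, y₂/y₁ = ½[√(1 + 8Fr₁²) − 1] = ½[√27.209 − 1] = 2.108.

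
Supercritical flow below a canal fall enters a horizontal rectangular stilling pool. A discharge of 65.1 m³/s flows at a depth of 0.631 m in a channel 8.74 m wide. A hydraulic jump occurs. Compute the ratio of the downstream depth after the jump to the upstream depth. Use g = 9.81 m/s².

y₂/y₁ = 6.23

q = Q/b = 65.1/8.74 = 7.45 m²/s; V₁ = q/y₁ = 11.8 m/s. Fr₁ = V₁/√(g·y₁) = 4.74.
Sequent-depth ratio: y₂/y₁ = ½[√(1 + 8Fr₁²) − 1] = ½[√181.1 − 1] = 6.23.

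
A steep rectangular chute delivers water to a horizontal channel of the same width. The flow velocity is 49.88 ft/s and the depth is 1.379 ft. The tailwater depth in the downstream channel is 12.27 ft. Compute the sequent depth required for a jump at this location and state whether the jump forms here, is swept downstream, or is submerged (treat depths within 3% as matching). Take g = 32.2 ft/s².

y₂ = 13.92 ft; the jump is swept downstream

Fr₁ = V₁/√(g·y₁) = 49.88/√(32.2×1.379) = 7.485.
Bélanger equation: y₂/y₁ = ½[√(1 + 8Fr₁²) − 1] = ½[√449.25 − 1] = 10.10.
y₂ = 10.10 × 1.379 = 13.92 ft.
Tailwater y_tw = 12.27 ft: y_tw < y₂, so the jump is swept downstream.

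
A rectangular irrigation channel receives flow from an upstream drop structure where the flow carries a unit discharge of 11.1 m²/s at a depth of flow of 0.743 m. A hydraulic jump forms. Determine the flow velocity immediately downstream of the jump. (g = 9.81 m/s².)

V₁ = q/y₁ = 11.1/0.743 = 14.9 m/s. Fr₁ = V₁/√(g·y₁) = 14.9/√(9.81×0.743) = 5.53.
From the momentum equation for a rectangular channel, y₂/y₁ = ½[√(1 + 8Fr₁²) − 1] = ½[√246.0 − 1] = 7.34.
y₂ = 7.34 × 0.743 = 5.45 m.
V₂ = q/y₂ = 11.1/5.45 = 2.03 m/s.

V₂ = 2.03 m/s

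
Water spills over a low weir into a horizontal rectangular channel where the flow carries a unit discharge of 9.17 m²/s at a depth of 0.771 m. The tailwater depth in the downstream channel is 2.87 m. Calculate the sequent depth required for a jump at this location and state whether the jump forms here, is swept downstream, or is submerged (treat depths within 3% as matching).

y₂ = 4.35 m; the jump is swept downstream

V₁ = q/y₁ = 9.17/0.771 = 11.9 m/s. Fr₁ = V₁/√(g·y₁) = 11.9/√(9.81×0.771) = 4.32.
By Bélanger, y₂/y₁ = ½[√(1 + 8Fr₁²) − 1] = ½[√150.6 − 1] = 5.64.
y₂ = 5.64 × 0.771 = 4.35 m.
Tailwater y_tw = 2.87 m: y_tw < y₂, so the jump is swept downstream.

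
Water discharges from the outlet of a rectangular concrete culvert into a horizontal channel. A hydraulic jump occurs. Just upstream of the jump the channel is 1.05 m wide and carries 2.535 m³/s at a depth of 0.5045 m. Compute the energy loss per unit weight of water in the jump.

q = Q/b = 2.535/1.05 = 2.414 m²/s; V₁ = q/y₁ = 4.786 m/s. Fr₁ = V₁/√(g·y₁) = 2.151.
Sequent-depth ratio: y₂/y₁ = ½[√(1 + 8Fr₁²) − 1] = ½[√38.018 − 1] = 2.583.
y₂ = 2.583 × 0.5045 = 1.303 m.
V₂ = q/y₂ = 2.414/1.303 = 1.853 m/s. E₁ = y₁ + V₁²/2g = 1.672 m; E₂ = y₂ + V₂²/2g = 1.478 m. ΔE = E₁ − E₂ = 0.1937 m.

ΔE = 0.1937 m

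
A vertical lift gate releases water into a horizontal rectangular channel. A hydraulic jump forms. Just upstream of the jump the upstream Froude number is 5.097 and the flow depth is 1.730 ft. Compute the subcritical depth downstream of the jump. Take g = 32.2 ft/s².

Fr₁ = 5.097 (given).
Conjugate-depth relation: y₂/y₁ = ½[√(1 + 8Fr₁²) − 1] = ½[√208.84 − 1] = 6.726.
y₂ = 6.726 × 1.730 = 11.64 ft.

y₂ = 11.64 ft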